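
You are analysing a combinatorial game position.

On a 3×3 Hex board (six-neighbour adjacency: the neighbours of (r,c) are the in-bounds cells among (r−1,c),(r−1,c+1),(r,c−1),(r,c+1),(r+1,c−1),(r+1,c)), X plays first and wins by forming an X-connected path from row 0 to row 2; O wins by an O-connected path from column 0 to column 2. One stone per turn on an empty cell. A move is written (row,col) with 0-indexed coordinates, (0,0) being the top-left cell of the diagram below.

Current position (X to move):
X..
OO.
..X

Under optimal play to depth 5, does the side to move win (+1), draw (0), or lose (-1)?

value(X../OO./..X, X) = -1

ply 1, X at X../OO./..X | (0,1)=-1→XX./OO./..X*; (0,2)=-1→X.X/OO./..X; (1,2)=-1→X../OOX/..X; (2,0)=-1→X../OO./X.X; (2,1)=-1→X../OO./.XX
ply 2, O at XX./OO./..X | (0,2)=+1→XXO/OO./..X*; (1,2)=+1→XX./OOO/..X; (2,0)=+1→XX./OO./O.X; (2,1)=+1→XX./OO./.OX
ply 3: XXO/OO./..X is terminal -1 (X); from X../OO./..X depth 5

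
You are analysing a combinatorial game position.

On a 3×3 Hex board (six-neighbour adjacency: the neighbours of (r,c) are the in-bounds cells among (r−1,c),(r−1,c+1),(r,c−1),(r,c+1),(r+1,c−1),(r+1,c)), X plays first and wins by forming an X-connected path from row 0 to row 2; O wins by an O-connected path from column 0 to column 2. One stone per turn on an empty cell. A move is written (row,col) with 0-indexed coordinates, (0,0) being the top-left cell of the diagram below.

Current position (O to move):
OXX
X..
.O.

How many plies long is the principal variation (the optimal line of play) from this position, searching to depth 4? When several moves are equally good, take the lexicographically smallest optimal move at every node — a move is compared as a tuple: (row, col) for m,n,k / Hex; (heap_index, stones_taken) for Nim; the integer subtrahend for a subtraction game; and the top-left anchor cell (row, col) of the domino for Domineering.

[OXX/X../.O.] O move#1: (1,1):-1/OXX/XO./.O., (1,2):-1/OXX/X.O/.O., (2,0):+1/OXX/X../OO.*, (2,2):-1/OXX/X../.OO
[OXX/X../OO.] X move#2: (1,1):-1/OXX/XX./OO.*, (1,2):-1/OXX/X.X/OO., (2,2):-1/OXX/X../OOX
[OXX/XX./OO.] O move#3: (1,2):+1/OXX/XXO/OO.*, (2,2):+1/OXX/XX./OOO
[OXX/XXO/OO.] end (terminal -1, X#4); searched OXX/X../.O. to 4

PV length from [OXX/X../.O.]: 3 plies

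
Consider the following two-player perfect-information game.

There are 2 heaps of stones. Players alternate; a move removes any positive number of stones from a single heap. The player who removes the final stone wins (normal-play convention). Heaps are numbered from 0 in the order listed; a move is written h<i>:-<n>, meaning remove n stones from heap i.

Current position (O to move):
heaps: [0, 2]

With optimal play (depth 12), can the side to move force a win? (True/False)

O winning at [(0,2)]: True

[(0,2)] O move#1: h1:-1:-1/(0,1), h1:-2:+1/(0,0)*
[(0,0)] end (terminal -1, X#2); searched (0,2) to 12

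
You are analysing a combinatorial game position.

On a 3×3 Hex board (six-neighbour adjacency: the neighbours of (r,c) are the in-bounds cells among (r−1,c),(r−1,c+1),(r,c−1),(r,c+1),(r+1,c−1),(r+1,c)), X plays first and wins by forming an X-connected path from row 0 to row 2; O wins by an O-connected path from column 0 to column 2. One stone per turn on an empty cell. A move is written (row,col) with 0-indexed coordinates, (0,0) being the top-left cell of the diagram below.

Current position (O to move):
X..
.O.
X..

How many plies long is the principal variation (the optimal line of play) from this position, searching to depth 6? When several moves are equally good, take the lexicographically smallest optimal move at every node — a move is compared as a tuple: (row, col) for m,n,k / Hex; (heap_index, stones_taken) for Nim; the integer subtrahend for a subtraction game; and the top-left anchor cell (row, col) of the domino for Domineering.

PV length from [X../.O./X..]: 3 plies

p1 O@[X../.O./X..]: (0,1)[XO./.O./X..]-1 (0,2)[X.O/.O./X..]-1 (1,0)[X../OO./X..]+1* (1,2)[X../.OO/X..]-1 (2,1)[X../.O./XO.]-1 (2,2)[X../.O./X.O]-1
p2 X@[X../OO./X..]: (0,1)[XX./OO./X..]-1* (0,2)[X.X/OO./X..]-1 (1,2)[X../OOX/X..]-1 (2,1)[X../OO./XX.]-1 (2,2)[X../OO./X.X]-1
p3 O@[XX./OO./X..]: (0,2)[XXO/OO./X..]+1* (1,2)[XX./OOO/X..]+1 (2,1)[XX./OO./XO.]+1 (2,2)[XX./OO./X.O]+1
p4 X@[XXO/OO./X..] terminal -1; root [X../.O./X..] d6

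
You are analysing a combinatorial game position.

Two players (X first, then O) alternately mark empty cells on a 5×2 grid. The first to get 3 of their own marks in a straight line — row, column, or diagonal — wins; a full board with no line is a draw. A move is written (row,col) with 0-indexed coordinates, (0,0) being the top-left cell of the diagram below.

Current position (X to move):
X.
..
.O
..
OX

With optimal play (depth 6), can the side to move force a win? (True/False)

X winning at [X./../.O/../OX]: False

ply 1, X at X./../.O/../OX | (0,1)=+0→XX/../.O/../OX*; (1,0)=-1→X./X./.O/../OX; (1,1)=+0→X./.X/.O/../OX; (2,0)=+0→X./../XO/../OX; (3,0)=-1→X./../.O/X./OX; (3,1)=+0→X./../.O/.X/OX
ply 2, O at XX/../.O/../OX | (1,0)=+0→XX/O./.O/../OX*; (1,1)=+0→XX/.O/.O/../OX; (2,0)=+0→XX/../OO/../OX; (3,0)=+0→XX/../.O/O./OX; (3,1)=+0→XX/../.O/.O/OX
ply 3, X at XX/O./.O/../OX | (1,1)=+0→XX/OX/.O/../OX*; (2,0)=+0→XX/O./XO/../OX; (3,0)=+0→XX/O./.O/X./OX; (3,1)=+0→XX/O./.O/.X/OX
ply 4, O at XX/OX/.O/../OX | (2,0)=+0→XX/OX/OO/../OX*; (3,0)=+0→XX/OX/.O/O./OX; (3,1)=+0→XX/OX/.O/.O/OX
ply 5, X at XX/OX/OO/../OX | (3,0)=+0→XX/OX/OO/X./OX*; (3,1)=-1→XX/OX/OO/.X/OX
ply 6, O at XX/OX/OO/X./OX | (3,1)=+0→XX/OX/OO/XO/OX*
ply 7: XX/OX/OO/XO/OX is terminal +0 (X); from X./../.O/../OX depth 6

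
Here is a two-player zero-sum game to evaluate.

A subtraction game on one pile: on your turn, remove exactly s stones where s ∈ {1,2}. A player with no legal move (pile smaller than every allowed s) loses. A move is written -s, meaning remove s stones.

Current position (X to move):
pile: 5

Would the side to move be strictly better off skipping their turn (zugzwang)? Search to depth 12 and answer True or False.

[5] X move#1: -1:-1/4, -2:+1/3*
[3] O move#2: -1:-1/2*, -2:-1/1
[2] X move#3: -1:-1/1, -2:+1/0*
[0] end (terminal -1, O#4); searched 5 to 12
if X skipped the turn, O would face:
~ [5] O move#1: -1:-1/4, -2:+1/3*
~ [3] X move#2: -1:-1/2*, -2:-1/1
~ [2] O move#3: -1:-1/1, -2:+1/0*
~ [0] end (terminal -1, X#4); searched 5 to 12
compare (X): move=+1 vs pass=-1

zugzwang(5, X) = False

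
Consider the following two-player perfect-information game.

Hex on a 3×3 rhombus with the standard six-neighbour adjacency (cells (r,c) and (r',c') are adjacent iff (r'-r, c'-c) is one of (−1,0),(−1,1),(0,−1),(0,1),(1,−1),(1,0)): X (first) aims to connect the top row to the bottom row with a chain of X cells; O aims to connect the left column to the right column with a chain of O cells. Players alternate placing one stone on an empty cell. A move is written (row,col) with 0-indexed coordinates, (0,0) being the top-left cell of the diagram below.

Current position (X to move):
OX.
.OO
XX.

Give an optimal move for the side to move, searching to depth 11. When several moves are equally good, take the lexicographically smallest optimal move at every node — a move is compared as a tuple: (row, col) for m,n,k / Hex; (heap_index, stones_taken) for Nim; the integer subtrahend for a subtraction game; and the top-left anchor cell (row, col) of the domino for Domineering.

X's best at [OX./.OO/XX.]: (1,0)

ply 1, X at OX./.OO/XX. | (0,2)=-1→OXX/.OO/XX.; (1,0)=+1→OX./XOO/XX.*; (2,2)=-1→OX./.OO/XXX
ply 2: OX./XOO/XX. is terminal -1 (O); from OX./.OO/XX. depth 11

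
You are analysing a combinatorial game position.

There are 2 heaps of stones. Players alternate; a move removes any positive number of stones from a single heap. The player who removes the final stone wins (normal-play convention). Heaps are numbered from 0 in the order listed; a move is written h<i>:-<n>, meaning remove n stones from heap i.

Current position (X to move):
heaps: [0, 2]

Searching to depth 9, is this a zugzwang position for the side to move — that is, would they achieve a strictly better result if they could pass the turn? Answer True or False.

zugzwang((0,2), X) = False

[(0,2)] X move#1: h1:-1:-1/(0,1), h1:-2:+1/(0,0)*
[(0,0)] end (terminal -1, O#2); searched (0,2) to 9
suppose X passes — search the same position with O to move:
pass> [(0,2)] O move#1: h1:-1:-1/(0,1), h1:-2:+1/(0,0)*
pass> [(0,0)] end (terminal -1, X#2); searched (0,2) to 9
for X: play +1, pass -1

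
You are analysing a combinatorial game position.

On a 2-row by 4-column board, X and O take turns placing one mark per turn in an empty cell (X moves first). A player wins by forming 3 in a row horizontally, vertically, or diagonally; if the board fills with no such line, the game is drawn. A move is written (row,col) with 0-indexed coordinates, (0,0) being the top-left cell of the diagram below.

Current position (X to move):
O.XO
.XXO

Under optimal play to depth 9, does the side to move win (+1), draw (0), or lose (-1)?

p1 X@[O.XO/.XXO]: (0,1)[OXXO/.XXO]+0 (1,0)[O.XO/XXXO]+1*
p2 O@[O.XO/XXXO] terminal -1; root [O.XO/.XXO] d9

value(O.XO/.XXO, X) = +1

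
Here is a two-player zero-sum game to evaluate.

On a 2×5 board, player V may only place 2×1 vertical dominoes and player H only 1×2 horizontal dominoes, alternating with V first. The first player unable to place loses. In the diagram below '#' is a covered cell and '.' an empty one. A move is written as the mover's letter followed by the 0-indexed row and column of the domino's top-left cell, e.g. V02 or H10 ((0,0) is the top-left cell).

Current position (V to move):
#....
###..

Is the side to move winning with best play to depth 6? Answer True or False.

V winning at [#..../###..]: True

ply 1, V at #..../###.. | V03=+1→#..#./####.*; V04=-1→#...#/###.#
ply 2, H at #..#./####. | H01=-1→####./####.*
ply 3, V at ####./####. | V04=+1→#####/#####*
ply 4: #####/##### is terminal -1 (H); from #..../###.. depth 6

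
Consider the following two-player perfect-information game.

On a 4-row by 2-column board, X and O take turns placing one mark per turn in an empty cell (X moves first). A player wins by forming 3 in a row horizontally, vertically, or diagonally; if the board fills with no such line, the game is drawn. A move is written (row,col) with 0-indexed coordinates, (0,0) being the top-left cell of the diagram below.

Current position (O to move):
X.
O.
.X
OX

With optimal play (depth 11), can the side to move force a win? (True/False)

ply 1, O at X./O./.X/OX | (0,1)=-1→XO/O./.X/OX; (1,1)=+0→X./OO/.X/OX; (2,0)=+1→X./O./OX/OX*
ply 2: X./O./OX/OX is terminal -1 (X); from X./O./.X/OX depth 11

O winning at [X./O./.X/OX]: True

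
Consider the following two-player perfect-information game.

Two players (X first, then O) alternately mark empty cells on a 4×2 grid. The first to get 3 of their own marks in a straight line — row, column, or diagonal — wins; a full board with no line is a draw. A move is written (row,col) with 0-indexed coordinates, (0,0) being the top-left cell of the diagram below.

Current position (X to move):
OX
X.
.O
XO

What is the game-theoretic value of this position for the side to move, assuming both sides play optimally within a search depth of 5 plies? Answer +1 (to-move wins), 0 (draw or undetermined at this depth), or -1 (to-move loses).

[OX/X./.O/XO] X move#1: (1,1):+0/OX/XX/.O/XO, (2,0):+1/OX/X./XO/XO*
[OX/X./XO/XO] end (terminal -1, O#2); searched OX/X./.O/XO to 5

value(OX/X./.O/XO, X) = +1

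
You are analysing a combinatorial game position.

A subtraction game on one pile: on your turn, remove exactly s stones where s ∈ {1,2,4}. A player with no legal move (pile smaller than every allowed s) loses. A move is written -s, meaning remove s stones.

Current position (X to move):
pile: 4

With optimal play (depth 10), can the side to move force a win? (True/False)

X winning at [4]: True

p1 X@[4]: -1[3]+1* -2[2]-1 -4[0]+1
p2 O@[3]: -1[2]-1* -2[1]-1
p3 X@[2]: -1[1]-1 -2[0]+1*
p4 O@[0] terminal -1; root [4] d10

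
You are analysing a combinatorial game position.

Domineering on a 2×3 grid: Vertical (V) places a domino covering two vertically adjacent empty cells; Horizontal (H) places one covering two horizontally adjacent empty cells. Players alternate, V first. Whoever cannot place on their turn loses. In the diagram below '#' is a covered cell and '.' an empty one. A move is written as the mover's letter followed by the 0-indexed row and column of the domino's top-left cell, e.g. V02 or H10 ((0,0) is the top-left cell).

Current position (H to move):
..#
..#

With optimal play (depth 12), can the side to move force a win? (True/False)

p1 H@[..#/..#]: H00[###/..#]+1* H10[..#/###]+1
p2 V@[###/..#] terminal -1; root [..#/..#] d12

H winning at [..#/..#]: True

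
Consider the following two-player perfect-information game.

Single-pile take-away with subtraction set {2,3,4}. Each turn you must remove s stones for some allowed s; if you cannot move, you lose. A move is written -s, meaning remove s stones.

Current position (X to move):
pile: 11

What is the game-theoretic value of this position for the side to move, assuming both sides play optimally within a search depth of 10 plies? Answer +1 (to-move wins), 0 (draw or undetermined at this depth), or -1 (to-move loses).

value(11, X) = +1

ply 1, X at 11 | -2=-1→9; -3=-1→8; -4=+1→7*
ply 2, O at 7 | -2=-1→5*; -3=-1→4; -4=-1→3
ply 3, X at 5 | -2=-1→3; -3=-1→2; -4=+1→1*
ply 4: 1 is terminal -1 (O); from 11 depth 10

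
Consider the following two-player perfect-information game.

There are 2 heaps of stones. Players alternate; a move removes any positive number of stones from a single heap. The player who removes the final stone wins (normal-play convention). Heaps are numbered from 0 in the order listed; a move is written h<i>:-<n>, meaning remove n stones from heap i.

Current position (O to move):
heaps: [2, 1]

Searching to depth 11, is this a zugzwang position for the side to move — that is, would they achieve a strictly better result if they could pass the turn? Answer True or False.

zugzwang((2,1), O) = False

ply 1, O at (2,1) | h0:-1=+1→(1,1)*; h0:-2=-1→(0,1); h1:-1=-1→(2,0)
ply 2, X at (1,1) | h0:-1=-1→(0,1)*; h1:-1=-1→(1,0)
ply 3, O at (0,1) | h1:-1=+1→(0,0)*
ply 4: (0,0) is terminal -1 (X); from (2,1) depth 11
if O skipped the turn, X would face:
~ ply 1, X at (2,1) | h0:-1=+1→(1,1)*; h0:-2=-1→(0,1); h1:-1=-1→(2,0)
~ ply 2, O at (1,1) | h0:-1=-1→(0,1)*; h1:-1=-1→(1,0)
~ ply 3, X at (0,1) | h1:-1=+1→(0,0)*
~ ply 4: (0,0) is terminal -1 (O); from (2,1) depth 11
compare (O): move=+1 vs pass=-1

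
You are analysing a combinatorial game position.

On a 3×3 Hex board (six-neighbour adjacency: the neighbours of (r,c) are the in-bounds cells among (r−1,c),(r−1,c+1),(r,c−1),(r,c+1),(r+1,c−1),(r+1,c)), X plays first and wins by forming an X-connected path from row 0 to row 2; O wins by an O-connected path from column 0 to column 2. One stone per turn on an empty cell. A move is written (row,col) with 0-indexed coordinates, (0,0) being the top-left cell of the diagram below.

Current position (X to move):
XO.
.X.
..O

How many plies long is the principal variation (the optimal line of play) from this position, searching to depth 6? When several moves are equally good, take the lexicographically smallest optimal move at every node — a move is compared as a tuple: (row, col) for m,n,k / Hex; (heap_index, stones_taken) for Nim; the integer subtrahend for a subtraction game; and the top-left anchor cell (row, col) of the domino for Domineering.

PV length from [XO./.X./..O]: 5 plies

ply 1, X at XO./.X./..O | (0,2)=+1→XOX/.X./..O*; (1,0)=+1→XO./XX./..O; (1,2)=+1→XO./.XX/..O; (2,0)=+1→XO./.X./X.O; (2,1)=+1→XO./.X./.XO
ply 2, O at XOX/.X./..O | (1,0)=-1→XOX/OX./..O*; (1,2)=-1→XOX/.XO/..O; (2,0)=-1→XOX/.X./O.O; (2,1)=-1→XOX/.X./.OO
ply 3, X at XOX/OX./..O | (1,2)=+1→XOX/OXX/..O*; (2,0)=+1→XOX/OX./X.O; (2,1)=+1→XOX/OX./.XO
ply 4, O at XOX/OXX/..O | (2,0)=-1→XOX/OXX/O.O*; (2,1)=-1→XOX/OXX/.OO
ply 5, X at XOX/OXX/O.O | (2,1)=+1→XOX/OXX/OXO*
ply 6: XOX/OXX/OXO is terminal -1 (O); from XO./.X./..O depth 6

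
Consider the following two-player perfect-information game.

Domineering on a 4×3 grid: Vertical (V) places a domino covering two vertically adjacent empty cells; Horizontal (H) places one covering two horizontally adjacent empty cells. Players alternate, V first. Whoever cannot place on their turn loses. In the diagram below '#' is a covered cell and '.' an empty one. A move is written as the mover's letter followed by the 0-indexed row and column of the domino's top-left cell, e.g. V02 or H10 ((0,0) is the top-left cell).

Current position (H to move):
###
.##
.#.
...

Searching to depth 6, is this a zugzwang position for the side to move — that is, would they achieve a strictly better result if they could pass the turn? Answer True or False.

p1 H@[###/.##/.#./...]: H30[###/.##/.#./##.]-1* H31[###/.##/.#./.##]-1
p2 V@[###/.##/.#./##.]: V10[###/###/##./##.]+1* V22[###/.##/.##/###]+1
p3 H@[###/###/##./##.] terminal -1; root [###/.##/.#./...] d6
pass branch (V moves first from the same position):
  | p1 V@[###/.##/.#./...]: V10[###/###/##./...]-1 V20[###/.##/##./#..]-1 V22[###/.##/.##/..#]+1*
  | p2 H@[###/.##/.##/..#]: H30[###/.##/.##/###]-1*
  | p3 V@[###/.##/.##/###]: V10[###/###/###/###]+1*
  | p4 H@[###/###/###/###] terminal -1; root [###/.##/.#./...] d6
H moving scores -1; H passing scores -1

zugzwang(###/.##/.#./..., H) = False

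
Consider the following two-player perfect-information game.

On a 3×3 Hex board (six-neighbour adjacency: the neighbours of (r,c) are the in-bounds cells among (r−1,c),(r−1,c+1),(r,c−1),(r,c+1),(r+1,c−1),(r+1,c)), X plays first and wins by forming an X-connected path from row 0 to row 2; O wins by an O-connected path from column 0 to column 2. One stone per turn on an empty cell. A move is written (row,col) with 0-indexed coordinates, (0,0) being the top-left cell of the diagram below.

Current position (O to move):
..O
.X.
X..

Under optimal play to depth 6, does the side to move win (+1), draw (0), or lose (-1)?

ply 1, O at ..O/.X./X.. | (0,0)=-1→O.O/.X./X..; (0,1)=+1→.OO/.X./X..*; (1,0)=-1→..O/OX./X..; (1,2)=-1→..O/.XO/X..; (2,1)=-1→..O/.X./XO.; (2,2)=-1→..O/.X./X.O
ply 2, X at .OO/.X./X.. | (0,0)=-1→XOO/.X./X..*; (1,0)=-1→.OO/XX./X..; (1,2)=-1→.OO/.XX/X..; (2,1)=-1→.OO/.X./XX.; (2,2)=-1→.OO/.X./X.X
ply 3, O at XOO/.X./X.. | (1,0)=+1→XOO/OX./X..*; (1,2)=-1→XOO/.XO/X..; (2,1)=-1→XOO/.X./XO.; (2,2)=-1→XOO/.X./X.O
ply 4: XOO/OX./X.. is terminal -1 (X); from ..O/.X./X.. depth 6

value(..O/.X./X.., O) = +1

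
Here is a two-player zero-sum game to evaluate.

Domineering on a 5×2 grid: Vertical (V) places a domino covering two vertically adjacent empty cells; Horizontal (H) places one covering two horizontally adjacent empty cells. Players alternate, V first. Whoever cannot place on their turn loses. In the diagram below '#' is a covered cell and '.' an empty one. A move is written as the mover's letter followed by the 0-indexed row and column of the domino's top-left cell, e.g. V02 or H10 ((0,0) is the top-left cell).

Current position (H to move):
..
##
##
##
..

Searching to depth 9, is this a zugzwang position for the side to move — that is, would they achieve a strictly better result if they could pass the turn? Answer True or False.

p1 H@[../##/##/##/..]: H00[##/##/##/##/..]+1* H40[../##/##/##/##]+1
p2 V@[##/##/##/##/..] terminal -1; root [../##/##/##/..] d9
pass branch (V moves first from the same position):
  | p1 V@[../##/##/##/..] terminal -1; root [../##/##/##/..] d9
H moving scores +1; H passing scores +1

zugzwang(../##/##/##/.., H) = False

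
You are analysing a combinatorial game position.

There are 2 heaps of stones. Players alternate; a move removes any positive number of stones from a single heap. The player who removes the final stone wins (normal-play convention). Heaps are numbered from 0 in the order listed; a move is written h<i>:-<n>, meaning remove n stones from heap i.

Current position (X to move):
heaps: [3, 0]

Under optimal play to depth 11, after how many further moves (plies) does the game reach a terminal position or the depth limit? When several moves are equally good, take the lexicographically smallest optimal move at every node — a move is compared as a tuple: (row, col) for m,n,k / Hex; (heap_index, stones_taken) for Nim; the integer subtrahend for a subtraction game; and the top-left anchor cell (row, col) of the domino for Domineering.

PV length from [(3,0)]: 1 ply

ply 1, X at (3,0) | h0:-1=-1→(2,0); h0:-2=-1→(1,0); h0:-3=+1→(0,0)*
ply 2: (0,0) is terminal -1 (O); from (3,0) depth 11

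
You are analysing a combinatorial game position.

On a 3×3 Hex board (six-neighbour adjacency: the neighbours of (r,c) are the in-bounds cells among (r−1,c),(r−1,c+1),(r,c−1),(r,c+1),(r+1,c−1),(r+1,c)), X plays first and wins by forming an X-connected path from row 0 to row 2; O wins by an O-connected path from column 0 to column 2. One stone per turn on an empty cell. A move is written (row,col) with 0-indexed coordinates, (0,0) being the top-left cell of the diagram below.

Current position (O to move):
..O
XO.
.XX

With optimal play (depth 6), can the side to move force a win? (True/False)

O winning at [..O/XO./.XX]: True

ply 1, O at ..O/XO./.XX | (0,0)=+1→O.O/XO./.XX*; (0,1)=+1→.OO/XO./.XX; (1,2)=-1→..O/XOO/.XX; (2,0)=+1→..O/XO./OXX
ply 2, X at O.O/XO./.XX | (0,1)=-1→OXO/XO./.XX*; (1,2)=-1→O.O/XOX/.XX; (2,0)=-1→O.O/XO./XXX
ply 3, O at OXO/XO./.XX | (1,2)=-1→OXO/XOO/.XX; (2,0)=+1→OXO/XO./OXX*
ply 4: OXO/XO./OXX is terminal -1 (X); from ..O/XO./.XX depth 6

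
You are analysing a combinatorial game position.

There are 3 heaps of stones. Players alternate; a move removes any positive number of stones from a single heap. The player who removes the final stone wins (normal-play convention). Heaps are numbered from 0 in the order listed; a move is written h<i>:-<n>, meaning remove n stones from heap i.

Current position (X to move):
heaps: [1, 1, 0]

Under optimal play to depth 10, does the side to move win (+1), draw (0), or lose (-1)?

[(1,1,0)] X move#1: h0:-1:-1/(0,1,0)*, h1:-1:-1/(1,0,0)
[(0,1,0)] O move#2: h1:-1:+1/(0,0,0)*
[(0,0,0)] end (terminal -1, X#3); searched (1,1,0) to 10

value((1,1,0), X) = -1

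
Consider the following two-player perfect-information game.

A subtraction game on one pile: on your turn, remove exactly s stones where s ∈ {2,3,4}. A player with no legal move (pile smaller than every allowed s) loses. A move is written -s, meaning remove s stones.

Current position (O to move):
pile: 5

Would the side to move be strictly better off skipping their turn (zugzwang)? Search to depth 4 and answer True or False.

ply 1, O at 5 | -2=-1→3; -3=-1→2; -4=+1→1*
ply 2: 1 is terminal -1 (X); from 5 depth 4
suppose O passes — search the same position with X to move:
pass> ply 1, X at 5 | -2=-1→3; -3=-1→2; -4=+1→1*
pass> ply 2: 1 is terminal -1 (O); from 5 depth 4
for O: play +1, pass -1

zugzwang(5, O) = False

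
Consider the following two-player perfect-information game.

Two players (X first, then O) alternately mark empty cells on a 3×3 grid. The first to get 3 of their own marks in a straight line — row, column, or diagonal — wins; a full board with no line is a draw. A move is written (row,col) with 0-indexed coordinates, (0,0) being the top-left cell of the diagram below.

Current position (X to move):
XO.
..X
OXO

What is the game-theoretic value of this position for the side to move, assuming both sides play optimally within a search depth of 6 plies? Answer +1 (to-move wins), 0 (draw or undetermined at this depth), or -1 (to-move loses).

value(XO./..X/OXO, X) = 0

[XO./..X/OXO] X move#1: (0,2):+0/XOX/..X/OXO*, (1,0):+0/XO./X.X/OXO, (1,1):+0/XO./.XX/OXO
[XOX/..X/OXO] O move#2: (1,0):+0/XOX/O.X/OXO*, (1,1):+0/XOX/.OX/OXO
[XOX/O.X/OXO] X move#3: (1,1):+0/XOX/OXX/OXO*
[XOX/OXX/OXO] end (terminal +0, O#4); searched XO./..X/OXO to 6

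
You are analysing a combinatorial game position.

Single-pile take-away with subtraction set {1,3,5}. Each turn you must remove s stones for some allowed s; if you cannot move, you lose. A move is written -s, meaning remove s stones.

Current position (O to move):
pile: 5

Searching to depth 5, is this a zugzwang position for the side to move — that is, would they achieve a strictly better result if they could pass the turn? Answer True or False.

[5] O move#1: -1:+1/4*, -3:+1/2, -5:+1/0
[4] X move#2: -1:-1/3*, -3:-1/1
[3] O move#3: -1:+1/2*, -3:+1/0
[2] X move#4: -1:-1/1*
[1] O move#5: -1:+1/0*
[0] end (terminal -1, X#6); searched 5 to 5
if O skipped the turn, X would face:
~ [5] X move#1: -1:+1/4*, -3:+1/2, -5:+1/0
~ [4] O move#2: -1:-1/3*, -3:-1/1
~ [3] X move#3: -1:+1/2*, -3:+1/0
~ [2] O move#4: -1:-1/1*
~ [1] X move#5: -1:+1/0*
~ [0] end (terminal -1, O#6); searched 5 to 5
compare (O): move=+1 vs pass=-1

zugzwang(5, O) = False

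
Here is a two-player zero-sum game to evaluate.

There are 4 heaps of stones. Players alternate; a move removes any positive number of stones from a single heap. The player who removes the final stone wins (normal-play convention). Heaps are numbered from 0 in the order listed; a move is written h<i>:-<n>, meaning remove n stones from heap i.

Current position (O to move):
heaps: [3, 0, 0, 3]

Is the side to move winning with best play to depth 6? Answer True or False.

O winning at [(3,0,0,3)]: False

[(3,0,0,3)] O move#1: h0:-1:-1/(2,0,0,3)*, h0:-2:-1/(1,0,0,3), h0:-3:-1/(0,0,0,3), h3:-1:-1/(3,0,0,2), h3:-2:-1/(3,0,0,1), h3:-3:-1/(3,0,0,0)
[(2,0,0,3)] X move#2: h0:-1:-1/(1,0,0,3), h0:-2:-1/(0,0,0,3), h3:-1:+1/(2,0,0,2)*, h3:-2:-1/(2,0,0,1), h3:-3:-1/(2,0,0,0)
[(2,0,0,2)] O move#3: h0:-1:-1/(1,0,0,2)*, h0:-2:-1/(0,0,0,2), h3:-1:-1/(2,0,0,1), h3:-2:-1/(2,0,0,0)
[(1,0,0,2)] X move#4: h0:-1:-1/(0,0,0,2), h3:-1:+1/(1,0,0,1)*, h3:-2:-1/(1,0,0,0)
[(1,0,0,1)] O move#5: h0:-1:-1/(0,0,0,1)*, h3:-1:-1/(1,0,0,0)
[(0,0,0,1)] X move#6: h3:-1:+1/(0,0,0,0)*
[(0,0,0,0)] end (terminal -1, O#7); searched (3,0,0,3) to 6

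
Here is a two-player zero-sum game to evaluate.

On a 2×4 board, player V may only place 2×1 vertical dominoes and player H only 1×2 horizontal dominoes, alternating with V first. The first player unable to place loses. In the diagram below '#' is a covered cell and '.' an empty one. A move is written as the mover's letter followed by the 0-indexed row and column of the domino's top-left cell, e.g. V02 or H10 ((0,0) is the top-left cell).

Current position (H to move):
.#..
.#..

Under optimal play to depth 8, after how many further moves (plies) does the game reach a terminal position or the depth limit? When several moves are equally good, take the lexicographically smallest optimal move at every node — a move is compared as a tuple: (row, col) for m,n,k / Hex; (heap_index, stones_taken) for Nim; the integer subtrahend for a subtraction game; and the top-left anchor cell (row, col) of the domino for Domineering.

[.#../.#..] H move#1: H02:+1/.###/.#..*, H12:+1/.#../.###
[.###/.#..] V move#2: V00:-1/####/##..*
[####/##..] H move#3: H12:+1/####/####*
[####/####] end (terminal -1, V#4); searched .#../.#.. to 8

PV length from [.#../.#..]: 3 plies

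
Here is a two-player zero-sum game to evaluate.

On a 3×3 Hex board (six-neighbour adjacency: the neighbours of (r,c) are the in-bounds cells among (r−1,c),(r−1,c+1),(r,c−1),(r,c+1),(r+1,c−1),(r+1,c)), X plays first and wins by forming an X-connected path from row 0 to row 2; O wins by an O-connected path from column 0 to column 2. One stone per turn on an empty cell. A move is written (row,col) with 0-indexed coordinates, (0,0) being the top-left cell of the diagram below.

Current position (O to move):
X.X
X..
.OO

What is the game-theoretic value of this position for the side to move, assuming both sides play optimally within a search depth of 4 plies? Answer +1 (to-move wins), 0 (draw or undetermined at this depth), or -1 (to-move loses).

value(X.X/X../.OO, O) = +1

[X.X/X../.OO] O move#1: (0,1):-1/XOX/X../.OO, (1,1):-1/X.X/XO./.OO, (1,2):-1/X.X/X.O/.OO, (2,0):+1/X.X/X../OOO*
[X.X/X../OOO] end (terminal -1, X#2); searched X.X/X../.OO to 4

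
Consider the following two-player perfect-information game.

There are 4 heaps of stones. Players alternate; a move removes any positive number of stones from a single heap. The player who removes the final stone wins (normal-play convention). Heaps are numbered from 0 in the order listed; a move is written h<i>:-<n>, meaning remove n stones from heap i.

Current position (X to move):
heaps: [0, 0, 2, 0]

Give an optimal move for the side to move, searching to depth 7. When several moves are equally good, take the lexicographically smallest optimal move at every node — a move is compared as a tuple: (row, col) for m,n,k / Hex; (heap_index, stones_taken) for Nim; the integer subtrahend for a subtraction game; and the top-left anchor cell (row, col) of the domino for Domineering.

p1 X@[(0,0,2,0)]: h2:-1[(0,0,1,0)]-1 h2:-2[(0,0,0,0)]+1*
p2 O@[(0,0,0,0)] terminal -1; root [(0,0,2,0)] d7

X's best at [(0,0,2,0)]: h2:-2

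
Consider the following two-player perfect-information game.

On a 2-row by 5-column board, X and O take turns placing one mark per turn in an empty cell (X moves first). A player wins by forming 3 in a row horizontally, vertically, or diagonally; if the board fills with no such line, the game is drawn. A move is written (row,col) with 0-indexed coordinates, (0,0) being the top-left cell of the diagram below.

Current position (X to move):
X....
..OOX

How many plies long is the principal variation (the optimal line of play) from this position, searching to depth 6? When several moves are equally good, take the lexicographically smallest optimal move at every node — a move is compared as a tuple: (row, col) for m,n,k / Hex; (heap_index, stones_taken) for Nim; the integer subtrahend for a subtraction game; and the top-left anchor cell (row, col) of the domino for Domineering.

PV length from [X..../..OOX]: 6 plies

ply 1, X at X..../..OOX | (0,1)=-1→XX.../..OOX; (0,2)=-1→X.X../..OOX; (0,3)=-1→X..X./..OOX; (0,4)=-1→X...X/..OOX; (1,0)=-1→X..../X.OOX; (1,1)=+0→X..../.XOOX*
ply 2, O at X..../.XOOX | (0,1)=+0→XO.../.XOOX*; (0,2)=+0→X.O../.XOOX; (0,3)=+0→X..O./.XOOX; (0,4)=+0→X...O/.XOOX; (1,0)=+0→X..../OXOOX
ply 3, X at XO.../.XOOX | (0,2)=+0→XOX../.XOOX*; (0,3)=+0→XO.X./.XOOX; (0,4)=+0→XO..X/.XOOX; (1,0)=+0→XO.../XXOOX
ply 4, O at XOX../.XOOX | (0,3)=+0→XOXO./.XOOX*; (0,4)=+0→XOX.O/.XOOX; (1,0)=+0→XOX../OXOOX
ply 5, X at XOXO./.XOOX | (0,4)=+0→XOXOX/.XOOX*; (1,0)=+0→XOXO./XXOOX
ply 6, O at XOXOX/.XOOX | (1,0)=+0→XOXOX/OXOOX*
ply 7: XOXOX/OXOOX is terminal +0 (X); from X..../..OOX depth 6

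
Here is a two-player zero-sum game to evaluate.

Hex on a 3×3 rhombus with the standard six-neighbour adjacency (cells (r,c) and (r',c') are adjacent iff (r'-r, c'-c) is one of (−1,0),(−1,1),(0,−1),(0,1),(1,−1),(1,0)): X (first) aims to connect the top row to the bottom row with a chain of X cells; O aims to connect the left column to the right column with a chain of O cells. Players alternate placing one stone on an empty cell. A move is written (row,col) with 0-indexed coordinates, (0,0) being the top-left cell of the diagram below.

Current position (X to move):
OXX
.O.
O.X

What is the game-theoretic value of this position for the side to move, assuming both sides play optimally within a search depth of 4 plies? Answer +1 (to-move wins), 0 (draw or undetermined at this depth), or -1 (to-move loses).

[OXX/.O./O.X] X move#1: (1,0):-1/OXX/XO./O.X, (1,2):+1/OXX/.OX/O.X*, (2,1):-1/OXX/.O./OXX
[OXX/.OX/O.X] end (terminal -1, O#2); searched OXX/.O./O.X to 4

value(OXX/.O./O.X, X) = +1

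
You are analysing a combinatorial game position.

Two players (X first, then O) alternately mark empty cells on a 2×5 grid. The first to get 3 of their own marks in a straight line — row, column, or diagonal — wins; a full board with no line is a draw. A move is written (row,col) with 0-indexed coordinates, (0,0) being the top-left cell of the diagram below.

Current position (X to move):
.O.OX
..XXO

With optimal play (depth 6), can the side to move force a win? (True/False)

ply 1, X at .O.OX/..XXO | (0,0)=-1→XO.OX/..XXO; (0,2)=+0→.OXOX/..XXO; (1,0)=-1→.O.OX/X.XXO; (1,1)=+1→.O.OX/.XXXO*
ply 2: .O.OX/.XXXO is terminal -1 (O); from .O.OX/..XXO depth 6

X winning at [.O.OX/..XXO]: True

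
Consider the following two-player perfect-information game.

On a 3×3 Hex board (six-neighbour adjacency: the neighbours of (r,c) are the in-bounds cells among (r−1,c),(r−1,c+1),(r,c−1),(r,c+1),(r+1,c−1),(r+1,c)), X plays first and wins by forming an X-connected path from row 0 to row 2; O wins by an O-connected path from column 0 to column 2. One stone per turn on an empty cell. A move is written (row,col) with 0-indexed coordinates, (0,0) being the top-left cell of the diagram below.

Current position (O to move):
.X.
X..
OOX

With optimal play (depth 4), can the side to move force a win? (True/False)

p1 O@[.X./X../OOX]: (0,0)[OX./X../OOX]-1 (0,2)[.XO/X../OOX]+1* (1,1)[.X./XO./OOX]+1 (1,2)[.X./X.O/OOX]+1
p2 X@[.XO/X../OOX]: (0,0)[XXO/X../OOX]-1* (1,1)[.XO/XX./OOX]-1 (1,2)[.XO/X.X/OOX]-1
p3 O@[XXO/X../OOX]: (1,1)[XXO/XO./OOX]+1* (1,2)[XXO/X.O/OOX]+1
p4 X@[XXO/XO./OOX] terminal -1; root [.X./X../OOX] d4

O winning at [.X./X../OOX]: True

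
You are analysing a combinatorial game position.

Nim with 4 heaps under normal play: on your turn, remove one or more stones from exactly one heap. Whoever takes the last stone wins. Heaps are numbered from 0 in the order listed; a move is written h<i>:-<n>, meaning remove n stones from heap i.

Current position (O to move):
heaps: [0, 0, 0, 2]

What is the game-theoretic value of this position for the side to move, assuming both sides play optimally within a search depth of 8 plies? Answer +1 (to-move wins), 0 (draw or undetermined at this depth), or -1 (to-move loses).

value((0,0,0,2), O) = +1

p1 O@[(0,0,0,2)]: h3:-1[(0,0,0,1)]-1 h3:-2[(0,0,0,0)]+1*
p2 X@[(0,0,0,0)] terminal -1; root [(0,0,0,2)] d8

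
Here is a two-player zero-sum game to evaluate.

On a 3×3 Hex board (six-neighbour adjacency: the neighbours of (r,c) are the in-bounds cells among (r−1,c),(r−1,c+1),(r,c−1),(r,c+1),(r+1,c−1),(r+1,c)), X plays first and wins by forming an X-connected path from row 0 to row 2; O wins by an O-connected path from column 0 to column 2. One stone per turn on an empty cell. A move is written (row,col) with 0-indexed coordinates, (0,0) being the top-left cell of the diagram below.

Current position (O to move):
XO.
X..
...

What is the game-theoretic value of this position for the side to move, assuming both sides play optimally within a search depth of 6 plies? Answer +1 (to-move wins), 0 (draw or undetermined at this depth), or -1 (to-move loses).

value(XO./X../..., O) = -1

[XO./X../...] O move#1: (0,2):-1/XOO/X../...*, (1,1):-1/XO./XO./..., (1,2):-1/XO./X.O/..., (2,0):-1/XO./X../O.., (2,1):-1/XO./X../.O., (2,2):-1/XO./X../..O
[XOO/X../...] X move#2: (1,1):+1/XOO/XX./...*, (1,2):+1/XOO/X.X/..., (2,0):+1/XOO/X../X.., (2,1):+1/XOO/X../.X., (2,2):+1/XOO/X../..X
[XOO/XX./...] O move#3: (1,2):-1/XOO/XXO/...*, (2,0):-1/XOO/XX./O.., (2,1):-1/XOO/XX./.O., (2,2):-1/XOO/XX./..O
[XOO/XXO/...] X move#4: (2,0):+1/XOO/XXO/X..*, (2,1):+1/XOO/XXO/.X., (2,2):+1/XOO/XXO/..X
[XOO/XXO/X..] end (terminal -1, O#5); searched XO./X../... to 6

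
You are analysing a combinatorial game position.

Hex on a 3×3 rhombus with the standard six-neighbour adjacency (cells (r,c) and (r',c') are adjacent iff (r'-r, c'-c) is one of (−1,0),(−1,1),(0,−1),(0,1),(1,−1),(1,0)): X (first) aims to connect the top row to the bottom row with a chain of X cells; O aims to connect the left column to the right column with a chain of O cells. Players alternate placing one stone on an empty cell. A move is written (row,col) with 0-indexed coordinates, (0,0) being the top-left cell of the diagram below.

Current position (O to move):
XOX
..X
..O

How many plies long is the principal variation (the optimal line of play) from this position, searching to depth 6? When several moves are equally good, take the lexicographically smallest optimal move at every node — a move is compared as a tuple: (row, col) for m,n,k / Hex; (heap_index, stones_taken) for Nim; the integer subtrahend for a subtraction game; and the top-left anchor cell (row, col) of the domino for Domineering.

p1 O@[XOX/..X/..O]: (1,0)[XOX/O.X/..O]-1* (1,1)[XOX/.OX/..O]-1 (2,0)[XOX/..X/O.O]-1 (2,1)[XOX/..X/.OO]-1
p2 X@[XOX/O.X/..O]: (1,1)[XOX/OXX/..O]+1* (2,0)[XOX/O.X/X.O]+1 (2,1)[XOX/O.X/.XO]+1
p3 O@[XOX/OXX/..O]: (2,0)[XOX/OXX/O.O]-1* (2,1)[XOX/OXX/.OO]-1
p4 X@[XOX/OXX/O.O]: (2,1)[XOX/OXX/OXO]+1*
p5 O@[XOX/OXX/OXO] terminal -1; root [XOX/..X/..O] d6

PV length from [XOX/..X/..O]: 4 plies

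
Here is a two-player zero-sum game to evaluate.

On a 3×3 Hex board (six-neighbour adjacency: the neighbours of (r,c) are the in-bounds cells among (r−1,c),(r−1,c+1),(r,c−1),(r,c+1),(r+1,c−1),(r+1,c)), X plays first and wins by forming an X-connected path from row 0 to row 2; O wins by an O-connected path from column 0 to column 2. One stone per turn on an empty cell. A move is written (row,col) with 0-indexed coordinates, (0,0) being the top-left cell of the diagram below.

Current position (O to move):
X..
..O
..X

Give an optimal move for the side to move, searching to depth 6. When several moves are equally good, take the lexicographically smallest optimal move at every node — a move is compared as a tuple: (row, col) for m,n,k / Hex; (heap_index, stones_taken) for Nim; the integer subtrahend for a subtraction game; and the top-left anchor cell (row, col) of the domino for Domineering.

[X../..O/..X] O move#1: (0,1):-1/XO./..O/..X, (0,2):-1/X.O/..O/..X, (1,0):-1/X../O.O/..X, (1,1):+1/X../.OO/..X*, (2,0):+1/X../..O/O.X, (2,1):-1/X../..O/.OX
[X../.OO/..X] X move#2: (0,1):-1/XX./.OO/..X*, (0,2):-1/X.X/.OO/..X, (1,0):-1/X../XOO/..X, (2,0):-1/X../.OO/X.X, (2,1):-1/X../.OO/.XX
[XX./.OO/..X] O move#3: (0,2):+1/XXO/.OO/..X*, (1,0):+1/XX./OOO/..X, (2,0):+1/XX./.OO/O.X, (2,1):+1/XX./.OO/.OX
[XXO/.OO/..X] X move#4: (1,0):-1/XXO/XOO/..X*, (2,0):-1/XXO/.OO/X.X, (2,1):-1/XXO/.OO/.XX
[XXO/XOO/..X] O move#5: (2,0):+1/XXO/XOO/O.X*, (2,1):-1/XXO/XOO/.OX
[XXO/XOO/O.X] end (terminal -1, X#6); searched X../..O/..X to 6

O's best at [X../..O/..X]: (1,1)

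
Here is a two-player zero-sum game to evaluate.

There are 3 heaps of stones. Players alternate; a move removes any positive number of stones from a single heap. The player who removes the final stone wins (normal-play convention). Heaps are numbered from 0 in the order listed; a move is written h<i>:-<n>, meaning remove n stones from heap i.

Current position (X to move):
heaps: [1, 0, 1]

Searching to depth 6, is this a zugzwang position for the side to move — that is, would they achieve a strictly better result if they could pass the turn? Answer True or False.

zugzwang((1,0,1), X) = True

ply 1, X at (1,0,1) | h0:-1=-1→(0,0,1)*; h2:-1=-1→(1,0,0)
ply 2, O at (0,0,1) | h2:-1=+1→(0,0,0)*
ply 3: (0,0,0) is terminal -1 (X); from (1,0,1) depth 6
pass branch (O moves first from the same position):
  | ply 1, O at (1,0,1) | h0:-1=-1→(0,0,1)*; h2:-1=-1→(1,0,0)
  | ply 2, X at (0,0,1) | h2:-1=+1→(0,0,0)*
  | ply 3: (0,0,0) is terminal -1 (O); from (1,0,1) depth 6
X moving scores -1; X passing scores +1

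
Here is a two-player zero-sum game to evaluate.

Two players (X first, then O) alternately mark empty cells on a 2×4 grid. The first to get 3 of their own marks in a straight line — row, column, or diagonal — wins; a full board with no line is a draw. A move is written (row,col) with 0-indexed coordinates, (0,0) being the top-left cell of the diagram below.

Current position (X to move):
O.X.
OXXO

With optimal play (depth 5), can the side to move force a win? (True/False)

X winning at [O.X./OXXO]: False

ply 1, X at O.X./OXXO | (0,1)=+0→OXX./OXXO*; (0,3)=+0→O.XX/OXXO
ply 2, O at OXX./OXXO | (0,3)=+0→OXXO/OXXO*
ply 3: OXXO/OXXO is terminal +0 (X); from O.X./OXXO depth 5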